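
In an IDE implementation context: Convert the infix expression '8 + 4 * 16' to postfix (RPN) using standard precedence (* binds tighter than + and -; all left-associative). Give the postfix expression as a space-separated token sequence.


Applying the shunting-yard algorithm:
  Operand 8 -> output
  Push '+' onto operator stack -> op-stack: [+]
  Operand 4 -> output
  Push '*' onto operator stack -> op-stack: [+, *]
  Operand 16 -> output
  End of input: pop '*' to output
  End of input: pop '+' to output
Postfix result: 8 4 16 * +

8 4 16 * +


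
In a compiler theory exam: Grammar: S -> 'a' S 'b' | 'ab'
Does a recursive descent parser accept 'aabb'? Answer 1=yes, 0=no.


Grammar accepts strings of the form a^n b^n (n >= 1)
Word: 'aabb'
Counting: 2 a's and 2 b's
Check: 2 == 2? Yes
Derivation (S -> aSb applied 1 time(s), then S -> ab): S => aSb => aabb
Accepted

1


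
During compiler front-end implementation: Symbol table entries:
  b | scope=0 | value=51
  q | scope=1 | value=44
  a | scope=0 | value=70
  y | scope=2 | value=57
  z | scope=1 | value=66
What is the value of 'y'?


Searching symbol table for 'y':
  b | scope=0 | value=51
  q | scope=1 | value=44
  a | scope=0 | value=70
  y | scope=2 | value=57 <- MATCH
  z | scope=1 | value=66
Found 'y' at scope 2 with value 57

57


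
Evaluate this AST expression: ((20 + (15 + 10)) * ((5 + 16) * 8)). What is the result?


Expression: ((20 + (15 + 10)) * ((5 + 16) * 8))
Evaluating step by step:
  15 + 10 = 25
  20 + 25 = 45
  5 + 16 = 21
  21 * 8 = 168
  45 * 168 = 7560
Result: 7560

7560


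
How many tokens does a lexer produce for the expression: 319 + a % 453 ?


Scanning '319 + a % 453'
Token 1: '319' -> integer_literal
Token 2: '+' -> operator
Token 3: 'a' -> identifier
Token 4: '%' -> operator
Token 5: '453' -> integer_literal
Total tokens: 5

5


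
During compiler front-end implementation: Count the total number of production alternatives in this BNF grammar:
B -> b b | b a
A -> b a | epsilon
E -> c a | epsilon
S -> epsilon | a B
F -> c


Counting alternatives per rule:
  B: 2 alternative(s)
  A: 2 alternative(s)
  E: 2 alternative(s)
  S: 2 alternative(s)
  F: 1 alternative(s)
Sum: 2 + 2 + 2 + 2 + 1 = 9

9


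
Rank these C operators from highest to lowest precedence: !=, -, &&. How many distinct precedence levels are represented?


Looking up precedence for each operator:
  != -> precedence 3
  - -> precedence 5
  && -> precedence 2
Sorted highest to lowest: -, !=, &&
Distinct precedence values: [5, 3, 2]
Number of distinct levels: 3

3


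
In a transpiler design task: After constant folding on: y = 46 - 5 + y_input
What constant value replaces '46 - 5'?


Identifying constant sub-expression:
  Original: y = 46 - 5 + y_input
  46 and 5 are both compile-time constants
  Evaluating: 46 - 5 = 41
  After folding: y = 41 + y_input

41


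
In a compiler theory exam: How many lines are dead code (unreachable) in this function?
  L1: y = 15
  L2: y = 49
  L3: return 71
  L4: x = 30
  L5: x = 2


Analyzing control flow:
  L1: reachable (before return)
  L2: reachable (before return)
  L3: reachable (return statement)
  L4: DEAD (after return at L3)
  L5: DEAD (after return at L3)
Return at L3, total lines = 5
Dead lines: L4 through L5
Count: 2

2


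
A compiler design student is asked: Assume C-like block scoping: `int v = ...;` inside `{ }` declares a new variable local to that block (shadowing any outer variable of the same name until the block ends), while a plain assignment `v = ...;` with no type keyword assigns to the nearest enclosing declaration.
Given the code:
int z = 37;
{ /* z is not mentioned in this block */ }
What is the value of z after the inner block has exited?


Analyzing scoping rules:
Outer scope: declares z = 37
Inner block: z is neither redeclared nor assigned -> unchanged
After the block -> 37
Result: 37

37


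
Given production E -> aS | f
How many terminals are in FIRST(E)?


Production: E -> aS | f
Examining each alternative for leading terminals:
  E -> aS : first terminal = 'a'
  E -> f : first terminal = 'f'
FIRST(E) = {a, f}
Count: 2

2


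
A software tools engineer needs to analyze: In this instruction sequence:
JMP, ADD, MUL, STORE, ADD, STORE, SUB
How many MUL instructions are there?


Scanning instruction sequence for MUL:
  Position 1: JMP
  Position 2: ADD
  Position 3: MUL <- MATCH
  Position 4: STORE
  Position 5: ADD
  Position 6: STORE
  Position 7: SUB
Matches at positions: [3]
Total MUL count: 1

1


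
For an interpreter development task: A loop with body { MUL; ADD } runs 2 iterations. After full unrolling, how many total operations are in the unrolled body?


Loop body operations: MUL, ADD (2 ops per iteration)
Unrolling 2 iterations:
  Iteration 1: MUL, ADD (2 ops)
  Iteration 2: MUL, ADD (2 ops)
Total: 2 iterations * 2 ops/iter = 4 operations

4


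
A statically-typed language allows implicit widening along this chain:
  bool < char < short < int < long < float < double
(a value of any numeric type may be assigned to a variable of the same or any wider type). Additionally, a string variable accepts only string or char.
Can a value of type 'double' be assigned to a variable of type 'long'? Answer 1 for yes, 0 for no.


Target variable type: long
Source value type: double
Numeric ranks: double=6, long=4
Widening allowed iff rank(source) <= rank(target): 6 <= 4? No
Result: 0

0


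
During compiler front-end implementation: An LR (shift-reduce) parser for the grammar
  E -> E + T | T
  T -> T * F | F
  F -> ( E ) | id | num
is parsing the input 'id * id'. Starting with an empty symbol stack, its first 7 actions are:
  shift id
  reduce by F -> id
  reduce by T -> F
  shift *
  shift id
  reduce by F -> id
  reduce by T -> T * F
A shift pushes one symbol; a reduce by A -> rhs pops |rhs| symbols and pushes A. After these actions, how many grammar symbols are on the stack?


Tracking the symbol stack through each action:
  Action 1: shift 'id' : push -> stack = [id] (size 1)
  Action 2: reduce by F -> id : pop 1, push F -> stack = [F] (size 1)
  Action 3: reduce by T -> F : pop 1, push T -> stack = [T] (size 1)
  Action 4: shift '*' : push -> stack = [T, *] (size 2)
  Action 5: shift 'id' : push -> stack = [T, *, id] (size 3)
  Action 6: reduce by F -> id : pop 1, push F -> stack = [T, *, F] (size 3)
  Action 7: reduce by T -> T * F : pop 3, push T -> stack = [T] (size 1)
Final stack size: 1

1


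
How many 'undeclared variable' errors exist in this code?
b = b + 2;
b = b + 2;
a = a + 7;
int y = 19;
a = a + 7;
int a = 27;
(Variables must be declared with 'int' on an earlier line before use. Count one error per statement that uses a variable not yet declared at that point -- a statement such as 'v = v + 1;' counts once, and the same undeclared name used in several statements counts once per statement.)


Scanning code line by line:
  Line 1: use 'b' -> ERROR (undeclared)
  Line 2: use 'b' -> ERROR (undeclared)
  Line 3: use 'a' -> ERROR (undeclared)
  Line 4: declare 'y' -> declared = ['y']
  Line 5: use 'a' -> ERROR (undeclared)
  Line 6: declare 'a' -> declared = ['a', 'y']
Total undeclared variable errors: 4

4


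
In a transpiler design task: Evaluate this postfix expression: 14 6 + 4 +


Processing tokens left to right:
Push 14, Push 6
Pop 14 and 6, compute 14 + 6 = 20, push 20
Push 4
Pop 20 and 4, compute 20 + 4 = 24, push 24
Stack result: 24

24


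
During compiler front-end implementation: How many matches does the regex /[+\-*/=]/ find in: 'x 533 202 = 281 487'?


Pattern: /[+\-*/=]/ (operators)
Input: 'x 533 202 = 281 487'
Scanning for matches:
  Match 1: '='
Total matches: 1

1


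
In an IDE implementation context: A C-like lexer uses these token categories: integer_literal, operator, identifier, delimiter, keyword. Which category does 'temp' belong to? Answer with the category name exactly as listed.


Token: 'temp'
Checking categories:
  identifier: YES
  integer_literal: no
  operator: no
  keyword: no
  delimiter: no
Category: identifier

identifier


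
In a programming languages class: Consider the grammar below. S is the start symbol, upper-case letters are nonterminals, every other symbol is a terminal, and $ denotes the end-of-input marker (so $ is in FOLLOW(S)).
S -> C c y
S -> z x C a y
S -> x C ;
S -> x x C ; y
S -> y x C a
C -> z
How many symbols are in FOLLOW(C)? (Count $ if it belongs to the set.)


S is the start symbol and does not occur in any rule body, so FOLLOW(S) = {$}.
Examining every occurrence of C in a rule body:
  S -> C c y : C is followed by terminal 'c' -> add 'c'
  S -> z x C a y : C is followed by terminal 'a' -> add 'a'
  S -> x C ; : C is followed by terminal ';' -> add ';'
  S -> x x C ; y : C is followed by terminal ';' -> add ';' (already in the set)
  S -> y x C a : C is followed by terminal 'a' -> add 'a' (already in the set)
  C -> z : C does not occur in the body -> contributes nothing
FOLLOW(C) = {;, a, c}
Count: 3

3


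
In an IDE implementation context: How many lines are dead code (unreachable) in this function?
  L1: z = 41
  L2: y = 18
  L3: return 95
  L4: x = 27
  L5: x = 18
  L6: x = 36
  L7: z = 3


Analyzing control flow:
  L1: reachable (before return)
  L2: reachable (before return)
  L3: reachable (return statement)
  L4: DEAD (after return at L3)
  L5: DEAD (after return at L3)
  L6: DEAD (after return at L3)
  L7: DEAD (after return at L3)
Return at L3, total lines = 7
Dead lines: L4 through L7
Count: 4

4


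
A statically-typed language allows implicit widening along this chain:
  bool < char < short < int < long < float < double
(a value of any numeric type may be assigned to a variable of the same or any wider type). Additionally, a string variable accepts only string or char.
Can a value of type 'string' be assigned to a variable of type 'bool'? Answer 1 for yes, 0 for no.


Target variable type: bool
Source value type: string
Rule: string cannot widen to any numeric type
Result: 0

0


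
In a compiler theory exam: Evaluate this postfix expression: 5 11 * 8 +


Processing tokens left to right:
Push 5, Push 11
Pop 5 and 11, compute 5 * 11 = 55, push 55
Push 8
Pop 55 and 8, compute 55 + 8 = 63, push 63
Stack result: 63

63


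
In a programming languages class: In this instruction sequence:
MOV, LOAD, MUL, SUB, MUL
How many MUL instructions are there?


Scanning instruction sequence for MUL:
  Position 1: MOV
  Position 2: LOAD
  Position 3: MUL <- MATCH
  Position 4: SUB
  Position 5: MUL <- MATCH
Matches at positions: [3, 5]
Total MUL count: 2

2


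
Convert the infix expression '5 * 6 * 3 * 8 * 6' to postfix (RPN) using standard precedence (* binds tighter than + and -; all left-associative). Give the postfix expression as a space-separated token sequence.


Applying the shunting-yard algorithm:
  Operand 5 -> output
  Push '*' onto operator stack -> op-stack: [*]
  Operand 6 -> output
  See '*' (prec 2); top '*' (prec 2) >= it -> pop '*' to output
  Push '*' onto operator stack -> op-stack: [*]
  Operand 3 -> output
  See '*' (prec 2); top '*' (prec 2) >= it -> pop '*' to output
  Push '*' onto operator stack -> op-stack: [*]
  Operand 8 -> output
  See '*' (prec 2); top '*' (prec 2) >= it -> pop '*' to output
  Push '*' onto operator stack -> op-stack: [*]
  Operand 6 -> output
  End of input: pop '*' to output
Postfix result: 5 6 * 3 * 8 * 6 *

5 6 * 3 * 8 * 6 *


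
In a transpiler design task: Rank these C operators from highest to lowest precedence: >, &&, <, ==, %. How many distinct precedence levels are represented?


Looking up precedence for each operator:
  > -> precedence 4
  && -> precedence 2
  < -> precedence 4
  == -> precedence 3
  % -> precedence 6
Sorted highest to lowest: %, >, <, ==, &&
Distinct precedence values: [6, 4, 3, 2]
Number of distinct levels: 4

4


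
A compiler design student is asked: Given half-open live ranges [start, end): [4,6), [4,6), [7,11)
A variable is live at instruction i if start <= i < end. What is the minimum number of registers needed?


Live ranges:
  Var0: [4, 6)
  Var1: [4, 6)
  Var2: [7, 11)
Sweep-line events (position, delta, active):
  pos=4 start -> active=1
  pos=4 start -> active=2
  pos=6 end -> active=1
  pos=6 end -> active=0
  pos=7 start -> active=1
  pos=11 end -> active=0
Maximum simultaneous active: 2
Minimum registers needed: 2

2


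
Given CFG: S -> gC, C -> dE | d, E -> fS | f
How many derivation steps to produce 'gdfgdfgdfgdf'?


Grammar: S -> gC, C -> dE | d, E -> fS | f
Deriving 'gdfgdfgdfgdf':
Step 1: S -> gC => gC
Step 2: C -> dE => gdE
Step 3: E -> fS => gdfS
Step 4: S -> gC => gdfgC
Step 5: C -> dE => gdfgdE
Step 6: E -> fS => gdfgdfS
Step 7: S -> gC => gdfgdfgC
Step 8: C -> dE => gdfgdfgdE
Step 9: E -> fS => gdfgdfgdfS
Step 10: S -> gC => gdfgdfgdfgC
Step 11: C -> dE => gdfgdfgdfgdE
Step 12: E -> f => gdfgdfgdfgdf
Total derivation steps: 12

12


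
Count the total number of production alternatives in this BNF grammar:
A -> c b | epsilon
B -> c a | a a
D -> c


Counting alternatives per rule:
  A: 2 alternative(s)
  B: 2 alternative(s)
  D: 1 alternative(s)
Sum: 2 + 2 + 1 = 5

5


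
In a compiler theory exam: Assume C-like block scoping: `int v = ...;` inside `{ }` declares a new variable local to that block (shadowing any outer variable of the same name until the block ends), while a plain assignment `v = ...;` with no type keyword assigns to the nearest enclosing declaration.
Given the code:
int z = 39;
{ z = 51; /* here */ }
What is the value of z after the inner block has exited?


Analyzing scoping rules:
Outer scope: declares z = 39
Inner block: 'z = 51;' has no type keyword, so it is an assignment to the outer z (no shadowing)
The assignment changed the outer variable itself, so the new value persists after the block -> 51
Result: 51

51


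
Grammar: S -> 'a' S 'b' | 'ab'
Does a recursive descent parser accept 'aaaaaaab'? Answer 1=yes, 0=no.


Grammar accepts strings of the form a^n b^n (n >= 1)
Word: 'aaaaaaab'
Counting: 7 a's and 1 b's
Check: 7 == 1? No
Mismatch: a-count != b-count
Rejected

0


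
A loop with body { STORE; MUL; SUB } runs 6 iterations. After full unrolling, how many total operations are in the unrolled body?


Loop body operations: STORE, MUL, SUB (3 ops per iteration)
Unrolling 6 iterations:
  Iteration 1: STORE, MUL, SUB (3 ops)
  Iteration 2: STORE, MUL, SUB (3 ops)
  Iteration 3: STORE, MUL, SUB (3 ops)
  Iteration 4: STORE, MUL, SUB (3 ops)
  Iteration 5: STORE, MUL, SUB (3 ops)
  Iteration 6: STORE, MUL, SUB (3 ops)
Total: 6 iterations * 3 ops/iter = 18 operations

18


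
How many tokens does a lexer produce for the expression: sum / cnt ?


Scanning 'sum / cnt'
Token 1: 'sum' -> identifier
Token 2: '/' -> operator
Token 3: 'cnt' -> identifier
Total tokens: 3

3


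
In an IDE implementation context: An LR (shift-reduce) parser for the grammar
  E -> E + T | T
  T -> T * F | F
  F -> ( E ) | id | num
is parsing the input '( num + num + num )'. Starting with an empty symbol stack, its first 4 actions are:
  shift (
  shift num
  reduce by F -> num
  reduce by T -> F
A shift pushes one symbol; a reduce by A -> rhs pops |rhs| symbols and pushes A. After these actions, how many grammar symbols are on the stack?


Tracking the symbol stack through each action:
  Action 1: shift '(' : push -> stack = [(] (size 1)
  Action 2: shift 'num' : push -> stack = [(, num] (size 2)
  Action 3: reduce by F -> num : pop 1, push F -> stack = [(, F] (size 2)
  Action 4: reduce by T -> F : pop 1, push T -> stack = [(, T] (size 2)
Final stack size: 2

2


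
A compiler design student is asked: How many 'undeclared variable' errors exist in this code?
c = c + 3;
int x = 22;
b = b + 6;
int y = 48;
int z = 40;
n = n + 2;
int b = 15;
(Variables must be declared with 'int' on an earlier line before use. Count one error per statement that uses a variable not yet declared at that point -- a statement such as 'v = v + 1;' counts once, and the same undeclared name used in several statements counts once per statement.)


Scanning code line by line:
  Line 1: use 'c' -> ERROR (undeclared)
  Line 2: declare 'x' -> declared = ['x']
  Line 3: use 'b' -> ERROR (undeclared)
  Line 4: declare 'y' -> declared = ['x', 'y']
  Line 5: declare 'z' -> declared = ['x', 'y', 'z']
  Line 6: use 'n' -> ERROR (undeclared)
  Line 7: declare 'b' -> declared = ['b', 'x', 'y', 'z']
Total undeclared variable errors: 3

3


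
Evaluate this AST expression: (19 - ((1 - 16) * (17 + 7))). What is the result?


Expression: (19 - ((1 - 16) * (17 + 7)))
Evaluating step by step:
  1 - 16 = -15
  17 + 7 = 24
  -15 * 24 = -360
  19 - -360 = 379
Result: 379

379


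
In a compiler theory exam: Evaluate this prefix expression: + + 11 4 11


Parsing prefix expression: + + 11 4 11
Step 1: Innermost operation '+ 11 4'
  11 + 4 = 15
Step 2: Outer operation '+ [15] 11'
  15 + 11 = 26

26


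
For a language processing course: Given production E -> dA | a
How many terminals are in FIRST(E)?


Production: E -> dA | a
Examining each alternative for leading terminals:
  E -> dA : first terminal = 'd'
  E -> a : first terminal = 'a'
FIRST(E) = {a, d}
Count: 2

2


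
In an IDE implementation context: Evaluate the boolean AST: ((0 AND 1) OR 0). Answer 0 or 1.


Step 1: Evaluate inner node
  0 AND 1 = 0
Step 2: Evaluate root node
  0 OR 0 = 0

0


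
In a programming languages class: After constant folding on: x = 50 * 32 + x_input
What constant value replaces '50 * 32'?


Identifying constant sub-expression:
  Original: x = 50 * 32 + x_input
  50 and 32 are both compile-time constants
  Evaluating: 50 * 32 = 1600
  After folding: x = 1600 + x_input

1600


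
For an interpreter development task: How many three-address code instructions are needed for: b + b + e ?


Expression: b + b + e
Generating three-address code (respecting * over +/- precedence):
  Instruction 1: t1 = b + b
  Instruction 2: t2 = t1 + e
Total instructions: 2

2


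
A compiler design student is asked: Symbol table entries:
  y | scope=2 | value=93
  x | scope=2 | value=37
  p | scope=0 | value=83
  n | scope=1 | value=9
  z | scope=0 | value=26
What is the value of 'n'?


Searching symbol table for 'n':
  y | scope=2 | value=93
  x | scope=2 | value=37
  p | scope=0 | value=83
  n | scope=1 | value=9 <- MATCH
  z | scope=0 | value=26
Found 'n' at scope 1 with value 9

9


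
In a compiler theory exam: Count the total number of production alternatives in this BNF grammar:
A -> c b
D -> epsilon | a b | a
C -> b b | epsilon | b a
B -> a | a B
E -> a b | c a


Counting alternatives per rule:
  A: 1 alternative(s)
  D: 3 alternative(s)
  C: 3 alternative(s)
  B: 2 alternative(s)
  E: 2 alternative(s)
Sum: 1 + 3 + 3 + 2 + 2 = 11

11


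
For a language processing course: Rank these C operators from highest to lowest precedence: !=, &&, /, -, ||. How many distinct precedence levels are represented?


Looking up precedence for each operator:
  != -> precedence 3
  && -> precedence 2
  / -> precedence 6
  - -> precedence 5
  || -> precedence 1
Sorted highest to lowest: /, -, !=, &&, ||
Distinct precedence values: [6, 5, 3, 2, 1]
Number of distinct levels: 5

5


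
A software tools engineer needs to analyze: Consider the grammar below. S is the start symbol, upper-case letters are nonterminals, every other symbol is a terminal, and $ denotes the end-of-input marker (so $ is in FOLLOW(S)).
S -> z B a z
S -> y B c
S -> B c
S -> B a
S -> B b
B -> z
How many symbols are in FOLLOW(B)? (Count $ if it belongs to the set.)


S is the start symbol and does not occur in any rule body, so FOLLOW(S) = {$}.
Examining every occurrence of B in a rule body:
  S -> z B a z : B is followed by terminal 'a' -> add 'a'
  S -> y B c : B is followed by terminal 'c' -> add 'c'
  S -> B c : B is followed by terminal 'c' -> add 'c' (already in the set)
  S -> B a : B is followed by terminal 'a' -> add 'a' (already in the set)
  S -> B b : B is followed by terminal 'b' -> add 'b'
  B -> z : B does not occur in the body -> contributes nothing
FOLLOW(B) = {a, b, c}
Count: 3

3


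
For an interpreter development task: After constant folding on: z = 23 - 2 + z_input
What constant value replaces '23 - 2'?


Identifying constant sub-expression:
  Original: z = 23 - 2 + z_input
  23 and 2 are both compile-time constants
  Evaluating: 23 - 2 = 21
  After folding: z = 21 + z_input

21


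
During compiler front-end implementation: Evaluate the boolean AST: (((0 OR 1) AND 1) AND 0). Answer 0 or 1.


Step 1: Evaluate inner node
  0 OR 1 = 1
Step 2: Evaluate next node
  1 AND 1 = 1
Step 3: Evaluate root node
  1 AND 0 = 0

0


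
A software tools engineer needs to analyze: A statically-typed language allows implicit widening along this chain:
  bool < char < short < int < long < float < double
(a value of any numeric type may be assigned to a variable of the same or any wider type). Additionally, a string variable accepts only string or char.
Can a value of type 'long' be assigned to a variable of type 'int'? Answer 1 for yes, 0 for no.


Target variable type: int
Source value type: long
Numeric ranks: long=4, int=3
Widening allowed iff rank(source) <= rank(target): 4 <= 3? No
Result: 0

0


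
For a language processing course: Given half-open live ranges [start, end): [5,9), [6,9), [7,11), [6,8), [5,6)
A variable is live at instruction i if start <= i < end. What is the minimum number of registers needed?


Live ranges:
  Var0: [5, 9)
  Var1: [6, 9)
  Var2: [7, 11)
  Var3: [6, 8)
  Var4: [5, 6)
Sweep-line events (position, delta, active):
  pos=5 start -> active=1
  pos=5 start -> active=2
  pos=6 end -> active=1
  pos=6 start -> active=2
  pos=6 start -> active=3
  pos=7 start -> active=4
  pos=8 end -> active=3
  pos=9 end -> active=2
  pos=9 end -> active=1
  pos=11 end -> active=0
Maximum simultaneous active: 4
Minimum registers needed: 4

4


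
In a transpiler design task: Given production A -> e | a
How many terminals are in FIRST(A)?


Production: A -> e | a
Examining each alternative for leading terminals:
  A -> e : first terminal = 'e'
  A -> a : first terminal = 'a'
FIRST(A) = {a, e}
Count: 2

2


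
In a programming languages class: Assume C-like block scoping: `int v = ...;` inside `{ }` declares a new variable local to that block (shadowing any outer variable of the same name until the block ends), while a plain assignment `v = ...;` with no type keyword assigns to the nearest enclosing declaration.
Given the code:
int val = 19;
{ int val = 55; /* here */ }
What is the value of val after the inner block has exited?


Analyzing scoping rules:
Outer scope: declares val = 19
Inner block: 'int val = 55;' declares a NEW val that shadows the outer one
When the block exits the inner val goes out of scope; the outer val was never modified -> 19
Result: 19

19


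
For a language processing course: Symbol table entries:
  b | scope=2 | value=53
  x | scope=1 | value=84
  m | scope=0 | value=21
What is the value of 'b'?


Searching symbol table for 'b':
  b | scope=2 | value=53 <- MATCH
  x | scope=1 | value=84
  m | scope=0 | value=21
Found 'b' at scope 2 with value 53

53


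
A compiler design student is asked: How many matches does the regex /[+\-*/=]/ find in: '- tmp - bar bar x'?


Pattern: /[+\-*/=]/ (operators)
Input: '- tmp - bar bar x'
Scanning for matches:
  Match 1: '-'
  Match 2: '-'
Total matches: 2

2


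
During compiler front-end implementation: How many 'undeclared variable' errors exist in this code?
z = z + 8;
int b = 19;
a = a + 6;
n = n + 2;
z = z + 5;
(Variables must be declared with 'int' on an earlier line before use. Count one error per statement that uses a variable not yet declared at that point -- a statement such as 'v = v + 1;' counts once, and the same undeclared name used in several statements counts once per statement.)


Scanning code line by line:
  Line 1: use 'z' -> ERROR (undeclared)
  Line 2: declare 'b' -> declared = ['b']
  Line 3: use 'a' -> ERROR (undeclared)
  Line 4: use 'n' -> ERROR (undeclared)
  Line 5: use 'z' -> ERROR (undeclared)
Total undeclared variable errors: 4

4


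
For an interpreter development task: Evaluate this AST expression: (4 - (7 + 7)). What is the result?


Expression: (4 - (7 + 7))
Evaluating step by step:
  7 + 7 = 14
  4 - 14 = -10
Result: -10

-10


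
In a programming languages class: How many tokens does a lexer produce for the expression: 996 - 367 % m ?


Scanning '996 - 367 % m'
Token 1: '996' -> integer_literal
Token 2: '-' -> operator
Token 3: '367' -> integer_literal
Token 4: '%' -> operator
Token 5: 'm' -> identifier
Total tokens: 5

5


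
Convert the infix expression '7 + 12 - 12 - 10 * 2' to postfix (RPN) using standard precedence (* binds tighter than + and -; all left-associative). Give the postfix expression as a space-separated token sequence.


Applying the shunting-yard algorithm:
  Operand 7 -> output
  Push '+' onto operator stack -> op-stack: [+]
  Operand 12 -> output
  See '-' (prec 1); top '+' (prec 1) >= it -> pop '+' to output
  Push '-' onto operator stack -> op-stack: [-]
  Operand 12 -> output
  See '-' (prec 1); top '-' (prec 1) >= it -> pop '-' to output
  Push '-' onto operator stack -> op-stack: [-]
  Operand 10 -> output
  Push '*' onto operator stack -> op-stack: [-, *]
  Operand 2 -> output
  End of input: pop '*' to output
  End of input: pop '-' to output
Postfix result: 7 12 + 12 - 10 2 * -

7 12 + 12 - 10 2 * -


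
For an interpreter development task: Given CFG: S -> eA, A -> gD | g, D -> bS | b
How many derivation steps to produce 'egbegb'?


Grammar: S -> eA, A -> gD | g, D -> bS | b
Deriving 'egbegb':
Step 1: S -> eA => eA
Step 2: A -> gD => egD
Step 3: D -> bS => egbS
Step 4: S -> eA => egbeA
Step 5: A -> gD => egbegD
Step 6: D -> b => egbegb
Total derivation steps: 6

6


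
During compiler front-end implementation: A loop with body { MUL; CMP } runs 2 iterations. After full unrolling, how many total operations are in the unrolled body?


Loop body operations: MUL, CMP (2 ops per iteration)
Unrolling 2 iterations:
  Iteration 1: MUL, CMP (2 ops)
  Iteration 2: MUL, CMP (2 ops)
Total: 2 iterations * 2 ops/iter = 4 operations

4


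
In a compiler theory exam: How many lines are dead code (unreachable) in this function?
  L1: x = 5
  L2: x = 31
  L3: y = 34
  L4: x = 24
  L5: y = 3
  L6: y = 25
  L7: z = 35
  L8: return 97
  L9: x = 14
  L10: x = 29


Analyzing control flow:
  L1: reachable (before return)
  L2: reachable (before return)
  L3: reachable (before return)
  L4: reachable (before return)
  L5: reachable (before return)
  L6: reachable (before return)
  L7: reachable (before return)
  L8: reachable (return statement)
  L9: DEAD (after return at L8)
  L10: DEAD (after return at L8)
Return at L8, total lines = 10
Dead lines: L9 through L10
Count: 2

2


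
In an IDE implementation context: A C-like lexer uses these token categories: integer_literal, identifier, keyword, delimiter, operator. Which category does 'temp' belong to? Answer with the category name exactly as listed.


Token: 'temp'
Checking categories:
  identifier: YES
  integer_literal: no
  operator: no
  keyword: no
  delimiter: no
Category: identifier

identifier


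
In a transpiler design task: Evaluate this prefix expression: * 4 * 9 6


Parsing prefix expression: * 4 * 9 6
Step 1: Innermost operation '* 9 6'
  9 * 6 = 54
Step 2: Outer operation '* 4 [54]'
  4 * 54 = 216

216


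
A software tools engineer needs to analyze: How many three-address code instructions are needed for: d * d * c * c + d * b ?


Expression: d * d * c * c + d * b
Generating three-address code (respecting * over +/- precedence):
  Instruction 1: t1 = d * d
  Instruction 2: t2 = t1 * c
  Instruction 3: t3 = t2 * c
  Instruction 4: t4 = d * b
  Instruction 5: t5 = t3 + t4
Total instructions: 5

5


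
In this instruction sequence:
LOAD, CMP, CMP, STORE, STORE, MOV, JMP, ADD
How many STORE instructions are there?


Scanning instruction sequence for STORE:
  Position 1: LOAD
  Position 2: CMP
  Position 3: CMP
  Position 4: STORE <- MATCH
  Position 5: STORE <- MATCH
  Position 6: MOV
  Position 7: JMP
  Position 8: ADD
Matches at positions: [4, 5]
Total STORE count: 2

2


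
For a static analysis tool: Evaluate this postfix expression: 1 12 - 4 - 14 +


Processing tokens left to right:
Push 1, Push 12
Pop 1 and 12, compute 1 - 12 = -11, push -11
Push 4
Pop -11 and 4, compute -11 - 4 = -15, push -15
Push 14
Pop -15 and 14, compute -15 + 14 = -1, push -1
Stack result: -1

-1


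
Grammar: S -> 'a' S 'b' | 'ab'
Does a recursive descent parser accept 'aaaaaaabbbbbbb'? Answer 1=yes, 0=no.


Grammar accepts strings of the form a^n b^n (n >= 1)
Word: 'aaaaaaabbbbbbb'
Counting: 7 a's and 7 b's
Check: 7 == 7? Yes
Derivation (S -> aSb applied 6 time(s), then S -> ab): S => aSb => aaSbb => aaaSbbb => aaaaSbbbb => aaaaaSbbbbb => aaaaaaSbbbbbb => aaaaaaabbbbbbb
Accepted

1


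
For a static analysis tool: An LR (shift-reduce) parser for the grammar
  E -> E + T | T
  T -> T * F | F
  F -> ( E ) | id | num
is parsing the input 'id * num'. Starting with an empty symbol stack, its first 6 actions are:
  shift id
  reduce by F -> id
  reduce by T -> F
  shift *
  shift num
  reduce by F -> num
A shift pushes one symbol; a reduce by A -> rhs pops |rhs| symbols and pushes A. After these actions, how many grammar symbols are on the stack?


Tracking the symbol stack through each action:
  Action 1: shift 'id' : push -> stack = [id] (size 1)
  Action 2: reduce by F -> id : pop 1, push F -> stack = [F] (size 1)
  Action 3: reduce by T -> F : pop 1, push T -> stack = [T] (size 1)
  Action 4: shift '*' : push -> stack = [T, *] (size 2)
  Action 5: shift 'num' : push -> stack = [T, *, num] (size 3)
  Action 6: reduce by F -> num : pop 1, push F -> stack = [T, *, F] (size 3)
Final stack size: 3

3


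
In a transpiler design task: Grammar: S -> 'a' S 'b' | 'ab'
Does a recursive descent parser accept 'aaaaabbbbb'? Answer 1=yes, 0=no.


Grammar accepts strings of the form a^n b^n (n >= 1)
Word: 'aaaaabbbbb'
Counting: 5 a's and 5 b's
Check: 5 == 5? Yes
Derivation (S -> aSb applied 4 time(s), then S -> ab): S => aSb => aaSbb => aaaSbbb => aaaaSbbbb => aaaaabbbbb
Accepted

1


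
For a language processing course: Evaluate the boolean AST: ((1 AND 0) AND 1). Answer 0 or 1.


Step 1: Evaluate inner node
  1 AND 0 = 0
Step 2: Evaluate root node
  0 AND 1 = 0

0


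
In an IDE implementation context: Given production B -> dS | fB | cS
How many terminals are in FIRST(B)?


Production: B -> dS | fB | cS
Examining each alternative for leading terminals:
  B -> dS : first terminal = 'd'
  B -> fB : first terminal = 'f'
  B -> cS : first terminal = 'c'
FIRST(B) = {c, d, f}
Count: 3

3


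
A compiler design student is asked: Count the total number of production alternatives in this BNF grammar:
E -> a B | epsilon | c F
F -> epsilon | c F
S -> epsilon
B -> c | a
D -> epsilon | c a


Counting alternatives per rule:
  E: 3 alternative(s)
  F: 2 alternative(s)
  S: 1 alternative(s)
  B: 2 alternative(s)
  D: 2 alternative(s)
Sum: 3 + 2 + 1 + 2 + 2 = 10

10


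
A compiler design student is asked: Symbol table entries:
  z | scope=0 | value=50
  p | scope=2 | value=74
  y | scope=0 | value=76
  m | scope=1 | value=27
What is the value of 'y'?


Searching symbol table for 'y':
  z | scope=0 | value=50
  p | scope=2 | value=74
  y | scope=0 | value=76 <- MATCH
  m | scope=1 | value=27
Found 'y' at scope 0 with value 76

76


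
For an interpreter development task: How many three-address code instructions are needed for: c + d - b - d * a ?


Expression: c + d - b - d * a
Generating three-address code (respecting * over +/- precedence):
  Instruction 1: t1 = d * a
  Instruction 2: t2 = c + d
  Instruction 3: t3 = t2 - b
  Instruction 4: t4 = t3 - t1
Total instructions: 4

4


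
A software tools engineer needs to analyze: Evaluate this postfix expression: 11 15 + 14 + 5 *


Processing tokens left to right:
Push 11, Push 15
Pop 11 and 15, compute 11 + 15 = 26, push 26
Push 14
Pop 26 and 14, compute 26 + 14 = 40, push 40
Push 5
Pop 40 and 5, compute 40 * 5 = 200, push 200
Stack result: 200

200


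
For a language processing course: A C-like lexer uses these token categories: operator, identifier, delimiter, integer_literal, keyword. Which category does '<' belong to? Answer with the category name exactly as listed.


Token: '<'
Checking categories:
  identifier: no
  integer_literal: no
  operator: YES
  keyword: no
  delimiter: no
Category: operator

operator


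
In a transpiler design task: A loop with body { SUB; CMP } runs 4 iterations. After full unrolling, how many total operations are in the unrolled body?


Loop body operations: SUB, CMP (2 ops per iteration)
Unrolling 4 iterations:
  Iteration 1: SUB, CMP (2 ops)
  Iteration 2: SUB, CMP (2 ops)
  Iteration 3: SUB, CMP (2 ops)
  Iteration 4: SUB, CMP (2 ops)
Total: 4 iterations * 2 ops/iter = 8 operations

8


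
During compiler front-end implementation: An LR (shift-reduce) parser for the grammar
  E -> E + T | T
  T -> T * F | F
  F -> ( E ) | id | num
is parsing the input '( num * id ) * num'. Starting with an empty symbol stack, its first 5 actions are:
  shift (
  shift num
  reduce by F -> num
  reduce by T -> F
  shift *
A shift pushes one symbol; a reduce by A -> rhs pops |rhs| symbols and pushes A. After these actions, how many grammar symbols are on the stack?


Tracking the symbol stack through each action:
  Action 1: shift '(' : push -> stack = [(] (size 1)
  Action 2: shift 'num' : push -> stack = [(, num] (size 2)
  Action 3: reduce by F -> num : pop 1, push F -> stack = [(, F] (size 2)
  Action 4: reduce by T -> F : pop 1, push T -> stack = [(, T] (size 2)
  Action 5: shift '*' : push -> stack = [(, T, *] (size 3)
Final stack size: 3

3


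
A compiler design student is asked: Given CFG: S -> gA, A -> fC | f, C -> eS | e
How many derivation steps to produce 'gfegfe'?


Grammar: S -> gA, A -> fC | f, C -> eS | e
Deriving 'gfegfe':
Step 1: S -> gA => gA
Step 2: A -> fC => gfC
Step 3: C -> eS => gfeS
Step 4: S -> gA => gfegA
Step 5: A -> fC => gfegfC
Step 6: C -> e => gfegfe
Total derivation steps: 6

6


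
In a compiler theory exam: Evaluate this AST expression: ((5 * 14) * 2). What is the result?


Expression: ((5 * 14) * 2)
Evaluating step by step:
  5 * 14 = 70
  70 * 2 = 140
Result: 140

140


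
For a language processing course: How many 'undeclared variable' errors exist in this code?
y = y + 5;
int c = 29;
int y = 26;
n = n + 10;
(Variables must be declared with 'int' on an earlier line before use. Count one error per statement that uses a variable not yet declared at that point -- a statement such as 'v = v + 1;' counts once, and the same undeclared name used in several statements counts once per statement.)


Scanning code line by line:
  Line 1: use 'y' -> ERROR (undeclared)
  Line 2: declare 'c' -> declared = ['c']
  Line 3: declare 'y' -> declared = ['c', 'y']
  Line 4: use 'n' -> ERROR (undeclared)
Total undeclared variable errors: 2

2


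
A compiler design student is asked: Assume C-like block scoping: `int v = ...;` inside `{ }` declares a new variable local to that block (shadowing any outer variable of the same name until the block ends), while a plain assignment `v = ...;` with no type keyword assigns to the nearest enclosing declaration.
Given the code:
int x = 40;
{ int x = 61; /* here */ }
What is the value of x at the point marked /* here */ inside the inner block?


Analyzing scoping rules:
Outer scope: declares x = 40
Inner block: 'int x = 61;' declares a NEW x that shadows the outer one
Inside the block the inner declaration is in scope -> 61
Result: 61

61


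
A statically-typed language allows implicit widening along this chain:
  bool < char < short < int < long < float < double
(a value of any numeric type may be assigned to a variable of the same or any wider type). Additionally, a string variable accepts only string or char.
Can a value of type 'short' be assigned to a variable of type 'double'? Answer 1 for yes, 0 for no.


Target variable type: double
Source value type: short
Numeric ranks: short=2, double=6
Widening allowed iff rank(source) <= rank(target): 2 <= 6? Yes
Result: 1

1


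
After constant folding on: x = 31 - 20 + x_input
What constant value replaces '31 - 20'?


Identifying constant sub-expression:
  Original: x = 31 - 20 + x_input
  31 and 20 are both compile-time constants
  Evaluating: 31 - 20 = 11
  After folding: x = 11 + x_input

11


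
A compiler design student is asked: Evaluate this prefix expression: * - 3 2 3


Parsing prefix expression: * - 3 2 3
Step 1: Innermost operation '- 3 2'
  3 - 2 = 1
Step 2: Outer operation '* [1] 3'
  1 * 3 = 3

3


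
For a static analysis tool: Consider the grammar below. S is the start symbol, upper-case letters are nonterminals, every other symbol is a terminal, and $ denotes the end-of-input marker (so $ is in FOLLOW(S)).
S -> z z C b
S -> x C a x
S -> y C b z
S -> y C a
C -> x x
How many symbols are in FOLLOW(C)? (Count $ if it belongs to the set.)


S is the start symbol and does not occur in any rule body, so FOLLOW(S) = {$}.
Examining every occurrence of C in a rule body:
  S -> z z C b : C is followed by terminal 'b' -> add 'b'
  S -> x C a x : C is followed by terminal 'a' -> add 'a'
  S -> y C b z : C is followed by terminal 'b' -> add 'b' (already in the set)
  S -> y C a : C is followed by terminal 'a' -> add 'a' (already in the set)
  C -> x x : C does not occur in the body -> contributes nothing
FOLLOW(C) = {a, b}
Count: 2

2


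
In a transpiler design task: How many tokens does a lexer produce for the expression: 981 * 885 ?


Scanning '981 * 885'
Token 1: '981' -> integer_literal
Token 2: '*' -> operator
Token 3: '885' -> integer_literal
Total tokens: 3

3


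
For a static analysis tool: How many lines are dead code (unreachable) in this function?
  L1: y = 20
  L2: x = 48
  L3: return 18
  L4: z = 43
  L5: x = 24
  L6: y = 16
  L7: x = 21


Analyzing control flow:
  L1: reachable (before return)
  L2: reachable (before return)
  L3: reachable (return statement)
  L4: DEAD (after return at L3)
  L5: DEAD (after return at L3)
  L6: DEAD (after return at L3)
  L7: DEAD (after return at L3)
Return at L3, total lines = 7
Dead lines: L4 through L7
Count: 4

4


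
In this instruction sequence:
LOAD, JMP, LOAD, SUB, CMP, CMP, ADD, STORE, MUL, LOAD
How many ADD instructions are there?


Scanning instruction sequence for ADD:
  Position 1: LOAD
  Position 2: JMP
  Position 3: LOAD
  Position 4: SUB
  Position 5: CMP
  Position 6: CMP
  Position 7: ADD <- MATCH
  Position 8: STORE
  Position 9: MUL
  Position 10: LOAD
Matches at positions: [7]
Total ADD count: 1

1


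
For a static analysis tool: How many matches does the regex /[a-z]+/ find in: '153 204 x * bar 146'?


Pattern: /[a-z]+/ (identifiers)
Input: '153 204 x * bar 146'
Scanning for matches:
  Match 1: 'x'
  Match 2: 'bar'
Total matches: 2

2


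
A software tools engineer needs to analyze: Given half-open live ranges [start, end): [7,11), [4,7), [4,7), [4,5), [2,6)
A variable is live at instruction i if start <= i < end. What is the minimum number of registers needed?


Live ranges:
  Var0: [7, 11)
  Var1: [4, 7)
  Var2: [4, 7)
  Var3: [4, 5)
  Var4: [2, 6)
Sweep-line events (position, delta, active):
  pos=2 start -> active=1
  pos=4 start -> active=2
  pos=4 start -> active=3
  pos=4 start -> active=4
  pos=5 end -> active=3
  pos=6 end -> active=2
  pos=7 end -> active=1
  pos=7 end -> active=0
  pos=7 start -> active=1
  pos=11 end -> active=0
Maximum simultaneous active: 4
Minimum registers needed: 4

4


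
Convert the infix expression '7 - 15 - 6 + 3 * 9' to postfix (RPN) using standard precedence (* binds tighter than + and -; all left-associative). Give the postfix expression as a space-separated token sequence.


Applying the shunting-yard algorithm:
  Operand 7 -> output
  Push '-' onto operator stack -> op-stack: [-]
  Operand 15 -> output
  See '-' (prec 1); top '-' (prec 1) >= it -> pop '-' to output
  Push '-' onto operator stack -> op-stack: [-]
  Operand 6 -> output
  See '+' (prec 1); top '-' (prec 1) >= it -> pop '-' to output
  Push '+' onto operator stack -> op-stack: [+]
  Operand 3 -> output
  Push '*' onto operator stack -> op-stack: [+, *]
  Operand 9 -> output
  End of input: pop '*' to output
  End of input: pop '+' to output
Postfix result: 7 15 - 6 - 3 9 * +

7 15 - 6 - 3 9 * +
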